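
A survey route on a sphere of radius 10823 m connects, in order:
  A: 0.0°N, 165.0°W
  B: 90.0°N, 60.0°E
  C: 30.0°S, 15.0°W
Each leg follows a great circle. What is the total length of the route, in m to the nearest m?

39668 m

Leg A→B: central angle 1.5708 rad, distance 17000.7 m.
Leg B→C: central angle 2.0944 rad, distance 22667.6 m.
Total: 17000.7 + 22667.6 ≈ 39668 m.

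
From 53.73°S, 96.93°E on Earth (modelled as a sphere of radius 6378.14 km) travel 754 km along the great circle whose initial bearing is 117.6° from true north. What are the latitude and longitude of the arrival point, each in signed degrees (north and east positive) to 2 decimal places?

Angular distance δ = d/R = 754/6378.14 = 0.11822 rad; initial bearing θ = 2.0525 rad.
sin φ₂ = sin φ₁ cos δ + cos φ₁ sin δ cos θ = (-0.8062)(0.9930) + (0.5916)(0.1179)(-0.4633) = -0.8329, so φ₂ = -56.40°.
Δλ = atan2(sin θ sin δ cos φ₁, cos δ − sin φ₁ sin φ₂) = atan2(0.0618, 0.3215) = 10.887°.
λ₂ = 96.930° + 10.887° = 107.82°.

-56.40°, 107.82°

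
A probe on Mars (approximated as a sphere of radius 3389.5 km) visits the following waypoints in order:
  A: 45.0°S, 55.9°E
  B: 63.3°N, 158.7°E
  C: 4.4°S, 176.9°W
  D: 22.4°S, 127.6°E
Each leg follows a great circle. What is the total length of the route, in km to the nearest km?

Leg A→B: central angle 2.3491 rad, distance 7962.4 km.
Leg B→C: central angle 1.2245 rad, distance 4150.3 km.
Leg C→D: central angle 0.9868 rad, distance 3344.8 km.
Total: 7962.4 + 4150.3 + 3344.8 ≈ 15458 km.

15458 km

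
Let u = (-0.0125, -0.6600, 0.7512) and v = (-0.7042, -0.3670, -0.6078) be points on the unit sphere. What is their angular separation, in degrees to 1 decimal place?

u·v = -0.2056; |u| = 1.0000, |v| = 1.0000.
cos θ = (u·v)/(|u||v|) = -0.2056, so θ = 101.9°.

101.9°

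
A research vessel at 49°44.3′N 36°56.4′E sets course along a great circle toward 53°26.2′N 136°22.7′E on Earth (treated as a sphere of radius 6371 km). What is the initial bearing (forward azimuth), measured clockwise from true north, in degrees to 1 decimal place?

With φ₁ = 0.8681, φ₂ = 0.9326, Δλ = 1.7355 rad, the forward-azimuth formula gives
θ = atan2( sin Δλ cos φ₂ , cos φ₁ sin φ₂ − sin φ₁ cos φ₂ cos Δλ ) = atan2(0.5876, 0.5936) = 44.71°.
So the initial bearing is 44.7°.

44.7°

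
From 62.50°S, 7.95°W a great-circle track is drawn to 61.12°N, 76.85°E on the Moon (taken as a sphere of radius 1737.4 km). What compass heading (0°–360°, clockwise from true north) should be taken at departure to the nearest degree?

Δλ = 84.800° = 1.4800 rad.
y = sin Δλ · cos φ₂ = (0.9959)(0.4830) = 0.4810
x = cos φ₁ sin φ₂ − sin φ₁ cos φ₂ cos Δλ = (0.4617)(0.8756) − (-0.8870)(0.4830)(0.0906) = 0.4431
θ = atan2(y, x) = 47.34°, so the bearing is 47°.

47°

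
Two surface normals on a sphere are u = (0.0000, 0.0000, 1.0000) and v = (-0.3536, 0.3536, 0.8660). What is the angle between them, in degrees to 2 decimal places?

30.00°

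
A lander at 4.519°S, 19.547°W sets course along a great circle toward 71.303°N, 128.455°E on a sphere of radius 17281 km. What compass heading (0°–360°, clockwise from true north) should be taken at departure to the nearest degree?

With φ₁ = -0.0789, φ₂ = 1.2445, Δλ = 2.5831 rad, the forward-azimuth formula gives
θ = atan2( sin Δλ cos φ₂ , cos φ₁ sin φ₂ − sin φ₁ cos φ₂ cos Δλ ) = atan2(0.1699, 0.9229) = 10.43°.
So the initial bearing is 10°.

10°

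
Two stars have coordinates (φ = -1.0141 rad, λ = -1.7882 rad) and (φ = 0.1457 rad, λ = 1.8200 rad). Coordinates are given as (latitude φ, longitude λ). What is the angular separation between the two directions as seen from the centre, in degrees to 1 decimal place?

126.2°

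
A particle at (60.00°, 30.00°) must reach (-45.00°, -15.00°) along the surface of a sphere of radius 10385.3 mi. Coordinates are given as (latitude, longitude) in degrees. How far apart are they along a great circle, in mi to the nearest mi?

20164 mi

In radians: φ₁ = 1.0472, φ₂ = -0.7854, Δλ = -45.000° = -0.7854 rad.
cos c = sin φ₁ sin φ₂ + cos φ₁ cos φ₂ cos Δλ = (0.8660)(-0.7071) + (0.5000)(0.7071)(0.7071) = -0.36237,
so c = arccos(-0.36237) = 1.94161 rad.
Distance = R·c = 10385.3 × 1.9416 ≈ 20164 mi.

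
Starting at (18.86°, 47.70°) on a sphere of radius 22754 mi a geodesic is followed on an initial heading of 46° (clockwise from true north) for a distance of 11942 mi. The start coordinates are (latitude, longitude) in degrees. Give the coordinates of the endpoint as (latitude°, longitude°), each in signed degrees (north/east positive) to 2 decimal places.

37.53°, 74.73°

Angular distance δ = d/R = 11942/22754 = 0.52483 rad; initial bearing θ = 0.8029 rad.
sin φ₂ = sin φ₁ cos δ + cos φ₁ sin δ cos θ = (0.3233)(0.8654) + (0.9463)(0.5011)(0.6947) = 0.6091, so φ₂ = 37.53°.
Δλ = atan2(sin θ sin δ cos φ₁, cos δ − sin φ₁ sin φ₂) = atan2(0.3411, 0.6685) = 27.032°.
λ₂ = 47.700° + 27.032° = 74.73°.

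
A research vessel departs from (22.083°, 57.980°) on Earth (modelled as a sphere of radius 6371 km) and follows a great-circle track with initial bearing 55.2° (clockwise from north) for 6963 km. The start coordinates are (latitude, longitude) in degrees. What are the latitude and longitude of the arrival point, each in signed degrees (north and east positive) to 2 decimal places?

39.98°, 130.07°

Angular distance δ = d/R = 6963/6371 = 1.09292 rad; initial bearing θ = 0.9634 rad.
sin φ₂ = sin φ₁ cos δ + cos φ₁ sin δ cos θ = (0.3759)(0.4599) + (0.9266)(0.8880)(0.5707) = 0.6425, so φ₂ = 39.98°.
Δλ = atan2(sin θ sin δ cos φ₁, cos δ − sin φ₁ sin φ₂) = atan2(0.6757, 0.2183) = 72.091°.
λ₂ = 57.980° + 72.091° = 130.07°.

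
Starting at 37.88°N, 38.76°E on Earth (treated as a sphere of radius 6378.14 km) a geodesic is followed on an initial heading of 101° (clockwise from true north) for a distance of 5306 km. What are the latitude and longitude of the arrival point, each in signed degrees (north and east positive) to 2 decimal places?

17.59°, 88.33°

Angular distance δ = d/R = 5306/6378.14 = 0.83190 rad; initial bearing θ = 1.7628 rad.
sin φ₂ = sin φ₁ cos δ + cos φ₁ sin δ cos θ = (0.6140)(0.6735) + (0.7893)(0.7392)(-0.1908) = 0.3022, so φ₂ = 17.59°.
Δλ = atan2(sin θ sin δ cos φ₁, cos δ − sin φ₁ sin φ₂) = atan2(0.5727, 0.4879) = 49.572°.
λ₂ = 38.760° + 49.572° = 88.33°.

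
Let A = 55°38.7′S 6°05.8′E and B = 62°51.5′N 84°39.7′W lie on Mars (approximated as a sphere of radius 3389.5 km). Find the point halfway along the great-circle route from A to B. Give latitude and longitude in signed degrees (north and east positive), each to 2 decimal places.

5.10°, -33.15°

Central angle δ = 2.4010 rad. Interpolating on the sphere with fraction f = 0.5:
P = [sin((1−f)δ)·A + sin(fδ)·B] / sin δ = 1.3816·A + 1.3816·B in Cartesian coordinates,
giving P = (0.8339, -0.5447, 0.0889), i.e. latitude 5.10°, longitude -33.15°.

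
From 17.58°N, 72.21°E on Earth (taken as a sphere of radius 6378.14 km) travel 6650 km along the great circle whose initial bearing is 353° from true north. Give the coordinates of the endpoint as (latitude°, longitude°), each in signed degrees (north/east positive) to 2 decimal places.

75.80°, 46.79°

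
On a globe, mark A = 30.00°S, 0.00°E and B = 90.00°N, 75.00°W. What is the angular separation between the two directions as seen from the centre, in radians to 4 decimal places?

In radians: φ₁ = -0.5236, φ₂ = 1.5708, Δλ = -75.000° = -1.3090 rad.
cos c = sin φ₁ sin φ₂ + cos φ₁ cos φ₂ cos Δλ = (-0.5000)(1.0000) + (0.8660)(0.0000)(0.2588) = -0.50000,
so c = arccos(-0.50000) = 2.09440 rad.
So the angular separation is 2.0944 rad.

2.0944 rad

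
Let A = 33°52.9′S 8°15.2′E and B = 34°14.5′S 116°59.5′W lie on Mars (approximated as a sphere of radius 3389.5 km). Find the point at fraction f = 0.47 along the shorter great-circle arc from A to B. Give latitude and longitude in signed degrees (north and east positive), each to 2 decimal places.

-55.66°, -49.09°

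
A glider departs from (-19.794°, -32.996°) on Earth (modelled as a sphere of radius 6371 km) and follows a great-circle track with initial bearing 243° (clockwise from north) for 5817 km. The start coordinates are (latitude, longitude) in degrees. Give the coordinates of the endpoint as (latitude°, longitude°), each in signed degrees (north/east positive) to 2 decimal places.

-33.03°, -90.25°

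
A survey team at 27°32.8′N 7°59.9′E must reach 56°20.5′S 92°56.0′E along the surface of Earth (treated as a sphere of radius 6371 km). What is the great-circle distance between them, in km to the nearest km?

12228 km

Let φ₁ = 0.4808 rad, φ₂ = -0.9833 rad, and Δλ = 1.4824 rad.
cos c = sin φ₁ sin φ₂ + cos φ₁ cos φ₂ cos Δλ = (0.4625)(-0.8324) + (0.8866)(0.5542)(0.0883) = -0.34156,
so c = arccos(-0.34156) = 1.91937 rad.
Distance = R·c = 6371 × 1.9194 ≈ 12228 km.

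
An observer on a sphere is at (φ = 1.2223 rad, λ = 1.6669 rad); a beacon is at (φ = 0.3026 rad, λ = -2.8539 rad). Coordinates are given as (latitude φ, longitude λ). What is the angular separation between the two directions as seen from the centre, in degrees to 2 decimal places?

77.41°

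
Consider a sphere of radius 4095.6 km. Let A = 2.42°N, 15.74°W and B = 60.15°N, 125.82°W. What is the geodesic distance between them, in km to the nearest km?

Let φ₁ = 0.0422 rad, φ₂ = 1.0498 rad, and Δλ = -1.9213 rad.
Haversine: a = sin²(Δφ/2) + cos φ₁ cos φ₂ sin²(Δλ/2) = 0.2330 + (0.9991)(0.4977)(0.6717) = 0.56706.
Central angle c = 2·arcsin(√a) = 1.70531 rad.
Distance = R·c = 4095.6 × 1.7053 ≈ 6984 km.

6984 km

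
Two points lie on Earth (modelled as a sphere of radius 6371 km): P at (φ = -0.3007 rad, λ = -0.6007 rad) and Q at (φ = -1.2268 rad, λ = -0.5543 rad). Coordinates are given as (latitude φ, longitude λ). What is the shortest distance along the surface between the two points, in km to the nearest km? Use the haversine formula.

With latitudes φ₁ = -17.229°, φ₂ = -70.290° and longitude difference Δλ = 2.659°:
Haversine: a = sin²(Δφ/2) + cos φ₁ cos φ₂ sin²(Δλ/2) = 0.1995 + (0.9551)(0.3373)(0.0005) = 0.19970.
Central angle c = 2·arcsin(√a) = 0.92653 rad.
Distance = R·c = 6371 × 0.9265 ≈ 5903 km.

5903 km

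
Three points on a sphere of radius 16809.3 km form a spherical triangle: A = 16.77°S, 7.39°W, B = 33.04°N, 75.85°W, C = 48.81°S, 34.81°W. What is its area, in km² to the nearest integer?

175297768 km²

Side lengths (central angles): a = 1.5647, b = 0.6812, c = 1.4330 rad; semiperimeter s = 1.8394.
By l'Huilier's theorem, tan(E/4) = √[tan(s/2) tan((s−a)/2) tan((s−b)/2) tan((s−c)/2)], giving spherical excess E = 0.6204 rad.
Area = E·R² = 0.6204 × (16809.3)² ≈ 175297768 km².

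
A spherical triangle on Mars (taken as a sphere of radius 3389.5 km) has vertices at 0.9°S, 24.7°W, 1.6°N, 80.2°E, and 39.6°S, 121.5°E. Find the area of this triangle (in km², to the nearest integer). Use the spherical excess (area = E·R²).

17386930 km²

Side lengths (central angles): a = 0.9754, b = 2.2526, c = 1.8312 rad; semiperimeter s = 2.5296.
By l'Huilier's theorem, tan(E/4) = √[tan(s/2) tan((s−a)/2) tan((s−b)/2) tan((s−c)/2)], giving spherical excess E = 1.5134 rad.
Area = E·R² = 1.5134 × (3389.5)² ≈ 17386930 km².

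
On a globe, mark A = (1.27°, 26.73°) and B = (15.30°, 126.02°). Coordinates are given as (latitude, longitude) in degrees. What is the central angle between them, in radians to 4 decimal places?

1.7212 rad

Let φ₁ = 0.0222 rad, φ₂ = 0.2670 rad, and Δλ = 1.7329 rad.
cos c = sin φ₁ sin φ₂ + cos φ₁ cos φ₂ cos Δλ = (0.0222)(0.2639) + (0.9998)(0.9646)(-0.1614) = -0.14982,
so c = arccos(-0.14982) = 1.72119 rad.
So the angular separation is 1.7212 rad.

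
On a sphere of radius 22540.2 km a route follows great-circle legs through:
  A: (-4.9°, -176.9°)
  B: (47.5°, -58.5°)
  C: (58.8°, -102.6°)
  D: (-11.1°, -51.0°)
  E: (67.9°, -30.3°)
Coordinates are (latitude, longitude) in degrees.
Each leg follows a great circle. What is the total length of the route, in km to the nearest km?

118943 km

Leg A→B: central angle 1.9640 rad, distance 44268.4 km.
Leg B→C: central angle 0.4908 rad, distance 11062.2 km.
Leg C→D: central angle 1.4191 rad, distance 31987.7 km.
Leg D→E: central angle 1.4030 rad, distance 31624.7 km.
Total: 44268.4 + 11062.2 + 31987.7 + 31624.7 ≈ 118943 km.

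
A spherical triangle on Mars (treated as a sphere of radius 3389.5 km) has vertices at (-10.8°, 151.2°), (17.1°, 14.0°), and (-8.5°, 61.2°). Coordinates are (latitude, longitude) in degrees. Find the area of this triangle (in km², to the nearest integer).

Side lengths (central angles): a = 0.9288, b = 1.5431, c = 2.4098 rad; semiperimeter s = 2.4408.
By l'Huilier's theorem, tan(E/4) = √[tan(s/2) tan((s−a)/2) tan((s−b)/2) tan((s−c)/2)], giving spherical excess E = 0.5520 rad.
Area = E·R² = 0.5520 × (3389.5)² ≈ 6342294 km².

6342294 km²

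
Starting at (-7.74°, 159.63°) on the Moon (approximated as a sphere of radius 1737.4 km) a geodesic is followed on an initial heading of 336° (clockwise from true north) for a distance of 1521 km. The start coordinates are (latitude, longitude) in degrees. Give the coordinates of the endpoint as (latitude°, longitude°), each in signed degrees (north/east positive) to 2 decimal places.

37.50°, 136.45°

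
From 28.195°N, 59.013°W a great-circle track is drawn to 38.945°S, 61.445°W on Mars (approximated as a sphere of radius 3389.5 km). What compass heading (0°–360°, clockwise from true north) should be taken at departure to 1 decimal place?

182.1°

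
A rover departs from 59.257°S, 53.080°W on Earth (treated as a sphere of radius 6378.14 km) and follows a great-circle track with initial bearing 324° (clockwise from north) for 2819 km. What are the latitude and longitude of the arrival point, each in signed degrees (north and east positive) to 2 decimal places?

-36.87°, -71.40°

Angular distance δ = d/R = 2819/6378.14 = 0.44198 rad; initial bearing θ = 5.6549 rad.
sin φ₂ = sin φ₁ cos δ + cos φ₁ sin δ cos θ = (-0.8595)(0.9039) + (0.5112)(0.4277)(0.8090) = -0.6000, so φ₂ = -36.87°.
Δλ = atan2(sin θ sin δ cos φ₁, cos δ − sin φ₁ sin φ₂) = atan2(-0.1285, 0.3882) = -18.316°.
λ₂ = -53.080° − 18.316° = -71.40°.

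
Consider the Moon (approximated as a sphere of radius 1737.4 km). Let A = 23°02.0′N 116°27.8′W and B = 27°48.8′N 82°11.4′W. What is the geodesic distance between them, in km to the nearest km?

With latitudes φ₁ = 23.033°, φ₂ = 27.813° and longitude difference Δλ = 34.273°:
cos c = sin φ₁ sin φ₂ + cos φ₁ cos φ₂ cos Δλ = (0.3913)(0.4666) + (0.9203)(0.8845)(0.8264) = 0.85519,
so c = arccos(0.85519) = 0.54489 rad.
Distance = R·c = 1737.4 × 0.5449 ≈ 947 km.

947 km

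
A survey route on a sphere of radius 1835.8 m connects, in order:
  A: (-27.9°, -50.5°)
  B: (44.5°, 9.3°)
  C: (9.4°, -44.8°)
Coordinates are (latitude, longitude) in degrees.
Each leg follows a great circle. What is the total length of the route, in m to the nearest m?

Leg A→B: central angle 1.5817 rad, distance 2903.7 m.
Leg B→C: central angle 1.0156 rad, distance 1864.5 m.
Total: 2903.7 + 1864.5 ≈ 4768 m.

4768 m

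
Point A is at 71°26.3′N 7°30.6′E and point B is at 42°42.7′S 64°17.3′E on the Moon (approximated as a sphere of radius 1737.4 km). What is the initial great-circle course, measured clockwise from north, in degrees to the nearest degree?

Δλ = 56.778° = 0.9910 rad.
y = sin Δλ · cos φ₂ = (0.8366)(0.7348) = 0.6147
x = cos φ₁ sin φ₂ − sin φ₁ cos φ₂ cos Δλ = (0.3183)(-0.6783) − (0.9480)(0.7348)(0.5479) = -0.5976
θ = atan2(y, x) = 134.19°, so the bearing is 134°.

134°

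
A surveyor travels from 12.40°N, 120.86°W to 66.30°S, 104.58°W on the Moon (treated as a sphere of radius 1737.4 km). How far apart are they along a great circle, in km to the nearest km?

2414 km

Let φ₁ = 0.2164 rad, φ₂ = -1.1572 rad, and Δλ = 0.2841 rad.
cos c = sin φ₁ sin φ₂ + cos φ₁ cos φ₂ cos Δλ = (0.2147)(-0.9157) + (0.9767)(0.4019)(0.9599) = 0.18021,
so c = arccos(0.18021) = 1.38960 rad.
Distance = R·c = 1737.4 × 1.3896 ≈ 2414 km.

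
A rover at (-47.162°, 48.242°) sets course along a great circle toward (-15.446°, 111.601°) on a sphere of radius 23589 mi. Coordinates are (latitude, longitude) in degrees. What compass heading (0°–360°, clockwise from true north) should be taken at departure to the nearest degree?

Δλ = 63.359° = 1.1058 rad.
y = sin Δλ · cos φ₂ = (0.8938)(0.9639) = 0.8616
x = cos φ₁ sin φ₂ − sin φ₁ cos φ₂ cos Δλ = (0.6799)(-0.2663) − (-0.7333)(0.9639)(0.4484) = 0.1358
θ = atan2(y, x) = 81.04°, so the bearing is 81°.

81°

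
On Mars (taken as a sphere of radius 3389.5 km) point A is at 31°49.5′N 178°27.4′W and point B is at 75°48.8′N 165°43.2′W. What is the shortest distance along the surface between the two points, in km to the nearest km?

Let φ₁ = 0.5555 rad, φ₂ = 1.3232 rad, and Δλ = 0.2223 rad.
cos c = sin φ₁ sin φ₂ + cos φ₁ cos φ₂ cos Δλ = (0.5273)(0.9695) + (0.8497)(0.2451)(0.9754) = 0.71436,
so c = arccos(0.71436) = 0.77509 rad.
Distance = R·c = 3389.5 × 0.7751 ≈ 2627 km.

2627 km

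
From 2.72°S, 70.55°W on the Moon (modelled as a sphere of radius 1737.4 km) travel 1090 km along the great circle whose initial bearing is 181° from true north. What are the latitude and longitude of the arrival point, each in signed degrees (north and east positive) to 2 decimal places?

Angular distance δ = d/R = 1090/1737.4 = 0.62737 rad; initial bearing θ = 3.1590 rad.
sin φ₂ = sin φ₁ cos δ + cos φ₁ sin δ cos θ = (-0.0475)(0.8096) + (0.9989)(0.5870)(-0.9998) = -0.6247, so φ₂ = -38.66°.
Δλ = atan2(sin θ sin δ cos φ₁, cos δ − sin φ₁ sin φ₂) = atan2(-0.0102, 0.7799) = -0.752°.
λ₂ = -70.550° − 0.752° = -71.30°.

-38.66°, -71.30°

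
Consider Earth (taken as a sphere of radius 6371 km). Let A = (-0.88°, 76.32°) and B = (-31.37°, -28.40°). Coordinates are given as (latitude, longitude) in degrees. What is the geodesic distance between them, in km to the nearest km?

Let φ₁ = -0.0154 rad, φ₂ = -0.5475 rad, and Δλ = -1.8277 rad.
cos c = sin φ₁ sin φ₂ + cos φ₁ cos φ₂ cos Δλ = (-0.0154)(-0.5206) + (0.9999)(0.8538)(-0.2541) = -0.20893,
so c = arccos(-0.20893) = 1.78128 rad.
Distance = R·c = 6371 × 1.7813 ≈ 11349 km.

11349 km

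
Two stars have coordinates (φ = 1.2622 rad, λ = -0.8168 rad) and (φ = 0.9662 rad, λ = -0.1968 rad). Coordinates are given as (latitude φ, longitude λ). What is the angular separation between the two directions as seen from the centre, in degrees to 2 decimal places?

22.43°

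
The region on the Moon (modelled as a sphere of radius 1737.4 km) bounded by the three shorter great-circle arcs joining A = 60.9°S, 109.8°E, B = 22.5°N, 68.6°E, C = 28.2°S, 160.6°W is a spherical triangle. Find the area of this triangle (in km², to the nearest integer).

Side lengths (central angles): a = 2.3644, b = 1.1419, c = 1.5671 rad; semiperimeter s = 2.5367.
By l'Huilier's theorem, tan(E/4) = √[tan(s/2) tan((s−a)/2) tan((s−b)/2) tan((s−c)/2)], giving spherical excess E = 1.3449 rad.
Area = E·R² = 1.3449 × (1737.4)² ≈ 4059614 km².

4059614 km²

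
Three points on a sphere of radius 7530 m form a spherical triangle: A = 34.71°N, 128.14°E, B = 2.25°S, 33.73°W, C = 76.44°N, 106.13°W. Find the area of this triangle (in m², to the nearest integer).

Side lengths (central angles): a = 1.5381, b = 1.1141, c = 2.5031 rad; semiperimeter s = 2.5776.
By l'Huilier's theorem, tan(E/4) = √[tan(s/2) tan((s−a)/2) tan((s−b)/2) tan((s−c)/2)], giving spherical excess E = 1.0071 rad.
Area = E·R² = 1.0071 × (7530)² ≈ 57103563 m².

57103563 m²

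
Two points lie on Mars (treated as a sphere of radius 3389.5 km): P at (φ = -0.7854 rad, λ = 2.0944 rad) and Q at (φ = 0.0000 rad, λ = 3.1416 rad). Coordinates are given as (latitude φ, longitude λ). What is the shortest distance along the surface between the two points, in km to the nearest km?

Let φ₁ = -0.7854 rad, φ₂ = 0.0000 rad, and Δλ = 1.0472 rad.
cos c = sin φ₁ sin φ₂ + cos φ₁ cos φ₂ cos Δλ = (-0.7071)(0.0000) + (0.7071)(1.0000)(0.5000) = 0.35355,
so c = arccos(0.35355) = 1.20943 rad.
Distance = R·c = 3389.5 × 1.2094 ≈ 4099 km.

4099 km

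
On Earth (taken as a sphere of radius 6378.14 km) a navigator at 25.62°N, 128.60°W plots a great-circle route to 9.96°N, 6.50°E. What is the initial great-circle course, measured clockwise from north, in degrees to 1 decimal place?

56.6°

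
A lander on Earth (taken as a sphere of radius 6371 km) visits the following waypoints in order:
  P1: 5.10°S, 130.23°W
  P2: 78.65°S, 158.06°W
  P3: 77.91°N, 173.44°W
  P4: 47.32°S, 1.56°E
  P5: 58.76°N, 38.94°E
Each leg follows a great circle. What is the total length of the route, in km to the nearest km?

54648 km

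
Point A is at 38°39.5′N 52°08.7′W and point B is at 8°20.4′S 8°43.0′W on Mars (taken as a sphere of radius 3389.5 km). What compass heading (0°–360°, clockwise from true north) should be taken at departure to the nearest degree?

Δλ = 43.428° = 0.7580 rad.
y = sin Δλ · cos φ₂ = (0.6874)(0.9894) = 0.6802
x = cos φ₁ sin φ₂ − sin φ₁ cos φ₂ cos Δλ = (0.7809)(-0.1450) − (0.6247)(0.9894)(0.7262) = -0.5621
θ = atan2(y, x) = 129.57°, so the bearing is 130°.

130°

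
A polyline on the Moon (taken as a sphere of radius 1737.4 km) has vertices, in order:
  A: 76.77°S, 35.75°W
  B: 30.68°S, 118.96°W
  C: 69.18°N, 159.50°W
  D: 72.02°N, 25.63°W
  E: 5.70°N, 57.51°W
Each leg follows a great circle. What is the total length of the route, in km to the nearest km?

8115 km

Leg A→B: central angle 1.0240 rad, distance 1779.1 km.
Leg B→C: central angle 1.8179 rad, distance 3158.5 km.
Leg C→D: central angle 0.6215 rad, distance 1079.8 km.
Leg D→E: central angle 1.2076 rad, distance 2098.0 km.
Total: 1779.1 + 3158.5 + 1079.8 + 2098.0 ≈ 8115 km.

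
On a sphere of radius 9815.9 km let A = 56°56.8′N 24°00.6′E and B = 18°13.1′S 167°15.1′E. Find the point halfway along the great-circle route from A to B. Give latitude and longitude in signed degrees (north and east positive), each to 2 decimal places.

40.84°, 134.78°

The central angle between A and B is δ = 2.3146 rad.
With f = 0.5, the slerp weights are sin((1−f)δ)/sin δ = 1.2444 and sin(fδ)/sin δ = 1.2444.
Weighted sum of the unit vectors: (1.2444)·(0.4982,0.2219,0.8382) + (1.2444)·(-0.9265,0.2096,-0.3126) = (-0.5329, 0.5370, 0.6540).
Converting back: φ = atan2(z, √(x²+y²)) = 40.84°, λ = atan2(y, x) = 134.78°.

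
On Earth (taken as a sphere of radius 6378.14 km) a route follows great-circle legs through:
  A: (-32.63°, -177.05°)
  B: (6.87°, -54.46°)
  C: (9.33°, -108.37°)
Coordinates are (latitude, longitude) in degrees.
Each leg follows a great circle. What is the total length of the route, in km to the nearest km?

19411 km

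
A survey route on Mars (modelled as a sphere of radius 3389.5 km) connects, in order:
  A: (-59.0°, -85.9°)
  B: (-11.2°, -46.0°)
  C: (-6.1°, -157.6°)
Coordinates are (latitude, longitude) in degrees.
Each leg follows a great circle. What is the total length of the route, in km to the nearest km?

Leg A→B: central angle 0.9835 rad, distance 3333.7 km.
Leg B→C: central angle 1.9160 rad, distance 6494.4 km.
Total: 3333.7 + 6494.4 ≈ 9828 km.

9828 km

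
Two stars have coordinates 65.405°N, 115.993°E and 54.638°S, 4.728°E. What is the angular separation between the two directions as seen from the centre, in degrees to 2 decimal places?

In radians: φ₁ = 1.1415, φ₂ = -0.9536, Δλ = -111.265° = -1.9419 rad.
cos c = sin φ₁ sin φ₂ + cos φ₁ cos φ₂ cos Δλ = (0.9093)(-0.8155) + (0.4162)(0.5787)(-0.3627) = -0.82888,
so c = arccos(-0.82888) = 2.54790 rad.
So the angular separation is 145.98°.

145.98°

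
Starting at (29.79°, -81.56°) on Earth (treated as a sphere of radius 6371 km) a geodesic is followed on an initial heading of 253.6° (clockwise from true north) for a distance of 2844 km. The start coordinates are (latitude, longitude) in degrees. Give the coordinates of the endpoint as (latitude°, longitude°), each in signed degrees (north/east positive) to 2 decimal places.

Angular distance δ = d/R = 2844/6371 = 0.44640 rad; initial bearing θ = 4.4262 rad.
sin φ₂ = sin φ₁ cos δ + cos φ₁ sin δ cos θ = (0.4968)(0.9020) + (0.8679)(0.4317)(-0.2823) = 0.3424, so φ₂ = 20.02°.
Δλ = atan2(sin θ sin δ cos φ₁, cos δ − sin φ₁ sin φ₂) = atan2(-0.3594, 0.7319) = -26.154°.
λ₂ = -81.560° − 26.154° = -107.71°.

20.02°, -107.71°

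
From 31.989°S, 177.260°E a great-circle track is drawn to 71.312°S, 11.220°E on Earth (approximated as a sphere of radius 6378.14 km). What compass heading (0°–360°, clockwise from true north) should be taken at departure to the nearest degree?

Δλ = -166.040° = -2.8979 rad.
y = sin Δλ · cos φ₂ = (-0.2412)(0.3204) = -0.0773
x = cos φ₁ sin φ₂ − sin φ₁ cos φ₂ cos Δλ = (0.8481)(-0.9473) − (-0.5298)(0.3204)(-0.9705) = -0.9682
θ = atan2(y, x) = -175.44°; adding 360° gives 185°.

185°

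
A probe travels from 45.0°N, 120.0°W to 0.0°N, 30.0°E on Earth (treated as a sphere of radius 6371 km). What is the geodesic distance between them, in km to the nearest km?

14206 km

With latitudes φ₁ = 45.000°, φ₂ = 0.000° and longitude difference Δλ = 150.000°:
cos c = sin φ₁ sin φ₂ + cos φ₁ cos φ₂ cos Δλ = (0.7071)(0.0000) + (0.7071)(1.0000)(-0.8660) = -0.61237,
so c = arccos(-0.61237) = 2.22985 rad.
Distance = R·c = 6371 × 2.2299 ≈ 14206 km.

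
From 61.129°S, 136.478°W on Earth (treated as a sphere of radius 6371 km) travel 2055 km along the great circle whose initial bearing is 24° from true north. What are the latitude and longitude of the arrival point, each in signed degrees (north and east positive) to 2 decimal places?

-43.69°, -126.21°

Angular distance δ = d/R = 2055/6371 = 0.32256 rad; initial bearing θ = 0.4189 rad.
sin φ₂ = sin φ₁ cos δ + cos φ₁ sin δ cos θ = (-0.8757)(0.9484) + (0.4828)(0.3170)(0.9135) = -0.6907, so φ₂ = -43.69°.
Δλ = atan2(sin θ sin δ cos φ₁, cos δ − sin φ₁ sin φ₂) = atan2(0.0623, 0.3436) = 10.271°.
λ₂ = -136.478° + 10.271° = -126.21°.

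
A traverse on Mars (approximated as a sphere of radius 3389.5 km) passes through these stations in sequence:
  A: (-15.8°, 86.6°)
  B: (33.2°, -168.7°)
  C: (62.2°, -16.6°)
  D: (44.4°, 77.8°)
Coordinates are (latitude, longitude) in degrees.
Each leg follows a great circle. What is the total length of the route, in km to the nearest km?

Leg A→B: central angle 1.9320 rad, distance 6548.5 km.
Leg B→C: central angle 1.4309 rad, distance 4849.9 km.
Leg C→D: central angle 0.9356 rad, distance 3171.2 km.
Total: 6548.5 + 4849.9 + 3171.2 ≈ 14570 km.

14570 km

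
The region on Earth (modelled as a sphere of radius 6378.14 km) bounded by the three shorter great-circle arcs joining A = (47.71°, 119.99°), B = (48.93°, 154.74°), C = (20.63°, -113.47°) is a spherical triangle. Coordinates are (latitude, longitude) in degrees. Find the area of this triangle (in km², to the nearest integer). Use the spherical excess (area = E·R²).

Side lengths (central angles): a = 1.3218, b = 1.6853, c = 0.4003 rad; semiperimeter s = 1.7037.
By l'Huilier's theorem, tan(E/4) = √[tan(s/2) tan((s−a)/2) tan((s−b)/2) tan((s−c)/2)], giving spherical excess E = 0.1574 rad.
Area = E·R² = 0.1574 × (6378.14)² ≈ 6404760 km².

6404760 km²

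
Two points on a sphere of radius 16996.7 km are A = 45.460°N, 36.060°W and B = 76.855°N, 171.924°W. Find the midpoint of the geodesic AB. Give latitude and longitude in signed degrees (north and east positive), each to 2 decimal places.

Central angle δ = 0.9526 rad. Interpolating on the sphere with fraction f = 0.5:
P = [sin((1−f)δ)·A + sin(fδ)·B] / sin δ = 0.5626·A + 0.5626·B in Cartesian coordinates,
giving P = (0.1923, -0.2503, 0.9489), i.e. latitude 71.60°, longitude -52.46°.

71.60°, -52.46°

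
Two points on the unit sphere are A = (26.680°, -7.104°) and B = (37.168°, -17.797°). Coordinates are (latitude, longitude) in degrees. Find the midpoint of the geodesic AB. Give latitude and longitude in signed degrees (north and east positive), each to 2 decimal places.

32.04°, -12.14°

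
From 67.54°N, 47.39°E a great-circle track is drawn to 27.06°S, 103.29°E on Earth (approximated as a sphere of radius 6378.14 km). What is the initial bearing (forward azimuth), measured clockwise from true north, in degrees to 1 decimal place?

130.7°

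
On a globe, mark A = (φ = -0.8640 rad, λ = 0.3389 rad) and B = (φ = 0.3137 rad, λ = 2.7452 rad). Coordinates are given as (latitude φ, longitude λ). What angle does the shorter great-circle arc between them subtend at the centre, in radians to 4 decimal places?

2.3361 rad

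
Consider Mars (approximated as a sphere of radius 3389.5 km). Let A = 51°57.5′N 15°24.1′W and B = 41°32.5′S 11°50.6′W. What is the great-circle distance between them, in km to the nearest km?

5534 km

Let φ₁ = 0.9068 rad, φ₂ = -0.7250 rad, and Δλ = 0.0621 rad.
Haversine: a = sin²(Δφ/2) + cos φ₁ cos φ₂ sin²(Δλ/2) = 0.5305 + (0.6162)(0.7485)(0.0010) = 0.53097.
Central angle c = 2·arcsin(√a) = 1.63277 rad.
Distance = R·c = 3389.5 × 1.6328 ≈ 5534 km.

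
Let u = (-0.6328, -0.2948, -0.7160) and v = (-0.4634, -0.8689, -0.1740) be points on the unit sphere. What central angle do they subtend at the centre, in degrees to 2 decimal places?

u·v = 0.6740; |u| = 1.0000, |v| = 1.0000.
cos θ = (u·v)/(|u||v|) = 0.6740, so θ = 47.63°.

47.63°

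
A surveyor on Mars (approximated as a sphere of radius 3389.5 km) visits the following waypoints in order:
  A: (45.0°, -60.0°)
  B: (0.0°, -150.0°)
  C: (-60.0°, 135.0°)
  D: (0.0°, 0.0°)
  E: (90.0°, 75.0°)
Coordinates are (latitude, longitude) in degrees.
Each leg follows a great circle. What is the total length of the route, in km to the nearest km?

22082 km

Leg A→B: central angle 1.5708 rad, distance 5324.2 km.
Leg B→C: central angle 1.4410 rad, distance 4884.3 km.
Leg C→D: central angle 1.9322 rad, distance 6549.1 km.
Leg D→E: central angle 1.5708 rad, distance 5324.2 km.
Total: 5324.2 + 4884.3 + 6549.1 + 5324.2 ≈ 22082 km.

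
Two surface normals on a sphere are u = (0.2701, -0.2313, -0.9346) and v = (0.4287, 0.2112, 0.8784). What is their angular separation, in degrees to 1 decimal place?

u·v = -0.7540; |u| = 1.0000, |v| = 1.0000.
cos θ = (u·v)/(|u||v|) = -0.7540, so θ = 138.9°.

138.9°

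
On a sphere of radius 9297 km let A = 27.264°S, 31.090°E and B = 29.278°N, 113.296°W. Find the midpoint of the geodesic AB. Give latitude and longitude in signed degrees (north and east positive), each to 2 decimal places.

3.29°, -39.42°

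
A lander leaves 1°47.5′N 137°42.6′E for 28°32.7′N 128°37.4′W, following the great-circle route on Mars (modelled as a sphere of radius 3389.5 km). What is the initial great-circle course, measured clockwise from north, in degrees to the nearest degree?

61°

Δλ = 93.667° = 1.6348 rad.
y = sin Δλ · cos φ₂ = (0.9980)(0.8784) = 0.8766
x = cos φ₁ sin φ₂ − sin φ₁ cos φ₂ cos Δλ = (0.9995)(0.4778) − (0.0313)(0.8784)(-0.0640) = 0.4794
θ = atan2(y, x) = 61.33°, so the bearing is 61°.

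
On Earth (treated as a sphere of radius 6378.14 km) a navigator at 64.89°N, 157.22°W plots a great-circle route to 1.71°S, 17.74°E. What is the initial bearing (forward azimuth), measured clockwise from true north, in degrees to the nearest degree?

Δλ = 174.960° = 3.0536 rad.
y = sin Δλ · cos φ₂ = (0.0879)(0.9996) = 0.0878
x = cos φ₁ sin φ₂ − sin φ₁ cos φ₂ cos Δλ = (0.4244)(-0.0298) − (0.9055)(0.9996)(-0.9961) = 0.8889
θ = atan2(y, x) = 5.64°, so the bearing is 6°.

6°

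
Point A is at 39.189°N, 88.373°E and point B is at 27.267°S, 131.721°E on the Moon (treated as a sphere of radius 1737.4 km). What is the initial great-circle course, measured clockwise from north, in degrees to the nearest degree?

141°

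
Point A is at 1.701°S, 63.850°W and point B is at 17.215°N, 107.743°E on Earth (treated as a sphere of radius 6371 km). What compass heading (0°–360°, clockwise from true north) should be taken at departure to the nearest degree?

28°

With φ₁ = -0.0297, φ₂ = 0.3005, Δλ = 2.9949 rad, the forward-azimuth formula gives
θ = atan2( sin Δλ cos φ₂ , cos φ₁ sin φ₂ − sin φ₁ cos φ₂ cos Δλ ) = atan2(0.1397, 0.2678) = 27.54°.
So the initial bearing is 28°.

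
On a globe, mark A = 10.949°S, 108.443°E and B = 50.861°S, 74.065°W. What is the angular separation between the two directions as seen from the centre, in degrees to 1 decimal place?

With latitudes φ₁ = -10.949°, φ₂ = -50.861° and longitude difference Δλ = 177.492°:
cos c = sin φ₁ sin φ₂ + cos φ₁ cos φ₂ cos Δλ = (-0.1899)(-0.7756) + (0.9818)(0.6312)(-0.9990) = -0.47180,
so c = arccos(-0.47180) = 2.06213 rad.
So the angular separation is 118.2°.

118.2°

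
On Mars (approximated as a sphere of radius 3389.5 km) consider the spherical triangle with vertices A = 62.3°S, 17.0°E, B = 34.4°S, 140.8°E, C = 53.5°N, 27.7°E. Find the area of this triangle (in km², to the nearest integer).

29561599 km²

Side lengths (central angles): a = 2.2741, b = 2.0264, c = 1.2799 rad; semiperimeter s = 2.7902.
By l'Huilier's theorem, tan(E/4) = √[tan(s/2) tan((s−a)/2) tan((s−b)/2) tan((s−c)/2)], giving spherical excess E = 2.5731 rad.
Area = E·R² = 2.5731 × (3389.5)² ≈ 29561599 km².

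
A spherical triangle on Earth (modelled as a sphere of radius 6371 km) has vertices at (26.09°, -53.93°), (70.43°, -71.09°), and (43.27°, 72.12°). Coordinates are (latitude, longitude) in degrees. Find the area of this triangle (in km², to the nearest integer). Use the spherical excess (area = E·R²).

19055463 km²

Side lengths (central angles): a = 1.1034, b = 1.6543, c = 0.7929 rad; semiperimeter s = 1.7753.
By l'Huilier's theorem, tan(E/4) = √[tan(s/2) tan((s−a)/2) tan((s−b)/2) tan((s−c)/2)], giving spherical excess E = 0.4695 rad.
Area = E·R² = 0.4695 × (6371)² ≈ 19055463 km².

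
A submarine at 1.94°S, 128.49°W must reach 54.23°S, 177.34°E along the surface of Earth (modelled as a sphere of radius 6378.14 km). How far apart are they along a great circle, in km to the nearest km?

Let φ₁ = -0.0339 rad, φ₂ = -0.9465 rad, and Δλ = -0.9454 rad.
cos c = sin φ₁ sin φ₂ + cos φ₁ cos φ₂ cos Δλ = (-0.0339)(-0.8114) + (0.9994)(0.5845)(0.5854) = 0.36945,
so c = arccos(0.36945) = 1.19238 rad.
Distance = R·c = 6378.14 × 1.1924 ≈ 7605 km.

7605 km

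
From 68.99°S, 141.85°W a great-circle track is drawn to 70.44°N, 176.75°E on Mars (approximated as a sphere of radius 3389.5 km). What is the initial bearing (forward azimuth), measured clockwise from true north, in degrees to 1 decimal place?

Δλ = -41.400° = -0.7226 rad.
y = sin Δλ · cos φ₂ = (-0.6613)(0.3348) = -0.2214
x = cos φ₁ sin φ₂ − sin φ₁ cos φ₂ cos Δλ = (0.3585)(0.9423) − (-0.9335)(0.3348)(0.7501) = 0.5723
θ = atan2(y, x) = -21.15°; adding 360° gives 338.8°.

338.8°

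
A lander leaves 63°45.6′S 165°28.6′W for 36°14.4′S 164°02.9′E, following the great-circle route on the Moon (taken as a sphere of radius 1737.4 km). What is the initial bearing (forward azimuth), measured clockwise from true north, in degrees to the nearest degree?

With φ₁ = -1.1128, φ₂ = -0.6325, Δλ = -0.5319 rad, the forward-azimuth formula gives
θ = atan2( sin Δλ cos φ₂ , cos φ₁ sin φ₂ − sin φ₁ cos φ₂ cos Δλ ) = atan2(-0.4091, 0.3621) = -48.48°.
Adding 360° brings this into [0°, 360°): 312°.

312°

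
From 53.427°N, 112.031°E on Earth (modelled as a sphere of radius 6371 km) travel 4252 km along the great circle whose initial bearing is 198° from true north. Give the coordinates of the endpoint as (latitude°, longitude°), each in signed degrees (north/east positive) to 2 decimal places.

16.26°, 100.54°

Angular distance δ = d/R = 4252/6371 = 0.66740 rad; initial bearing θ = 3.4558 rad.
sin φ₂ = sin φ₁ cos δ + cos φ₁ sin δ cos θ = (0.8031)(0.7854) + (0.5958)(0.6189)(-0.9511) = 0.2800, so φ₂ = 16.26°.
Δλ = atan2(sin θ sin δ cos φ₁, cos δ − sin φ₁ sin φ₂) = atan2(-0.1140, 0.5605) = -11.492°.
λ₂ = 112.031° − 11.492° = 100.54°.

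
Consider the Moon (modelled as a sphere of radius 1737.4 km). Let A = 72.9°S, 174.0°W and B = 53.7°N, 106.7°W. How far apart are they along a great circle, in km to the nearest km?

4084 km

In radians: φ₁ = -1.2723, φ₂ = 0.9372, Δλ = 67.300° = 1.1746 rad.
cos c = sin φ₁ sin φ₂ + cos φ₁ cos φ₂ cos Δλ = (-0.9558)(0.8059) + (0.2940)(0.5920)(0.3859) = -0.70312,
so c = arccos(-0.70312) = 2.35058 rad.
Distance = R·c = 1737.4 × 2.3506 ≈ 4084 km.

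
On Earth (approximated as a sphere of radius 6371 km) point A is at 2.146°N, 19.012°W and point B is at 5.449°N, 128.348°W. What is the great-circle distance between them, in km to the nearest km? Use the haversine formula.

With latitudes φ₁ = 2.146°, φ₂ = 5.449° and longitude difference Δλ = -109.336°:
Haversine: a = sin²(Δφ/2) + cos φ₁ cos φ₂ sin²(Δλ/2) = 0.0008 + (0.9993)(0.9955)(0.6656) = 0.66291.
Central angle c = 2·arcsin(√a) = 1.90268 rad.
Distance = R·c = 6371 × 1.9027 ≈ 12122 km.

12122 km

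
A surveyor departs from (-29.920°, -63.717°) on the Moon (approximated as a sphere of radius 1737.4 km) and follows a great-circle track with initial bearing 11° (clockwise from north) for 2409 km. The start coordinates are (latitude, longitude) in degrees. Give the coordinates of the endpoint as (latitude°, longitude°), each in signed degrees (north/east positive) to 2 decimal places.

48.16°, -47.38°

Angular distance δ = d/R = 2409/1737.4 = 1.38655 rad; initial bearing θ = 0.1920 rad.
sin φ₂ = sin φ₁ cos δ + cos φ₁ sin δ cos θ = (-0.4988)(0.1832) + (0.8667)(0.9831)(0.9816) = 0.7450, so φ₂ = 48.16°.
Δλ = atan2(sin θ sin δ cos φ₁, cos δ − sin φ₁ sin φ₂) = atan2(0.1626, 0.5548) = 16.333°.
λ₂ = -63.717° + 16.333° = -47.38°.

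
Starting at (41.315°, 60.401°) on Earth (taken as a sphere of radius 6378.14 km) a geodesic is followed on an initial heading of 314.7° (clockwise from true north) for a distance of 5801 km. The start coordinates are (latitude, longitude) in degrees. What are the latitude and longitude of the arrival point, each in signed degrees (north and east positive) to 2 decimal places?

Angular distance δ = d/R = 5801/6378.14 = 0.90951 rad; initial bearing θ = 5.4926 rad.
sin φ₂ = sin φ₁ cos δ + cos φ₁ sin δ cos θ = (0.6602)(0.6141) + (0.7511)(0.7892)(0.7034) = 0.8224, so φ₂ = 55.33°.
Δλ = atan2(sin θ sin δ cos φ₁, cos δ − sin φ₁ sin φ₂) = atan2(-0.4213, 0.0712) = -80.410°.
λ₂ = 60.401° − 80.410° = -20.01°.

55.33°, -20.01°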